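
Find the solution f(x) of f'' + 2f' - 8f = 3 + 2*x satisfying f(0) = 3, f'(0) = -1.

f = -7/16 - x/4 + 13*exp(2*x)/6 + 61*exp(-4*x)/48

Characteristic equation r² + 2r - 8 = 0 factors as (r + 4)(r - 2) = 0, so r = -4, 2.
Hence f_h = C1*exp(-4*x) + C2*exp(2*x).
For the particular solution try f_p = A0 + A1*x. Substituting and matching coefficients of each power of x gives A0 = -7/16, A1 = -1/4, so f_p = -7/16 - x/4.
General solution: f = -7/16 - x/4 + C1*exp(-4*x) + C2*exp(2*x).
Apply the initial conditions: f(0) = -7/16 + C1 + C2 = 3 and f'(0) = -1/4 - 4*C1 + 2*C2 = -1. Solving gives C1 = 61/48, C2 = 13/6.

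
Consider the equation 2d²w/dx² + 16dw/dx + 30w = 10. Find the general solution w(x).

w = 1/3 + C1*exp(-3*x) + C2*exp(-5*x)

Divide through by 2: w'' + 8w' + 15w = 5.
Characteristic equation r² + 8r + 15 = 0 factors as (r + 3)(r + 5) = 0, so r = -3, -5.
Hence w_h = C1*exp(-3*x) + C2*exp(-5*x).
For the particular solution try w_p = A0. Substituting and matching coefficients of each power of x gives A0 = 1/3, so w_p = 1/3.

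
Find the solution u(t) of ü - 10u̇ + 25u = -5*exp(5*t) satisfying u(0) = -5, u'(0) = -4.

u = -5*exp(5*t) + 21*t*exp(5*t) - 5*t**2*exp(5*t)/2

Characteristic equation r² - 10r + 25 = 0 has discriminant (-10)² - 4·(25) = 0, so r = 5 is a repeated root.
Hence u_h = (C1 + C2*t)*exp(5*t).
Since exp(5*t) solves the homogeneous equation (r = 5 is a root of multiplicity 2), multiply the trial by t^2. Try u_p = A*t^2*exp(5*t). Substituting into the equation and dividing by exp(5*t) gives A = -5/2, so u_p = -5*t^2*exp(5*t)/2.
General solution: u = C1*exp(5*t) - 5*t^2*exp(5*t)/2 + C2*t*exp(5*t).
Apply the initial conditions: u(0) = C1 = -5 and u'(0) = C2 + 5*C1 = -4. Solving gives C1 = -5, C2 = 21.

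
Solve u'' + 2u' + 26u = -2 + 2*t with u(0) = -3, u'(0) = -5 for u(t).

u = -14/169 + t/13 - 1351*exp(-t)*sin(5*t)/845 - 493*cos(5*t)*exp(-t)/169

Characteristic equation r² + 2r + 26 = 0 has discriminant (2)² - 4·(26) = -100 < 0, so r = -1 ± 5i.
Hence u_h = C1*cos(5*t)*exp(-t) + C2*exp(-t)*sin(5*t).
For the particular solution try u_p = A0 + A1*t. Substituting and matching coefficients of each power of t gives A0 = -14/169, A1 = 1/13, so u_p = -14/169 + t/13.
General solution: u = -14/169 + t/13 + C1*cos(5*t)*exp(-t) + C2*exp(-t)*sin(5*t).
Apply the initial conditions: u(0) = -14/169 + C1 = -3 and u'(0) = 1/13 - C1 + 5*C2 = -5. Solving gives C1 = -493/169, C2 = -1351/845.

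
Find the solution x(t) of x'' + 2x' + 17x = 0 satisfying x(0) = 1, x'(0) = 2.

Characteristic equation r² + 2r + 17 = 0 has discriminant (2)² - 4·(17) = -64 < 0, so r = -1 ± 4i.
Hence x_h = C1*cos(4*t)*exp(-t) + C2*exp(-t)*sin(4*t).
Apply the initial conditions: x(0) = C1 = 1 and x'(0) = -C1 + 4*C2 = 2. Solving gives C1 = 1, C2 = 3/4.

x = cos(4*t)*exp(-t) + 3*exp(-t)*sin(4*t)/4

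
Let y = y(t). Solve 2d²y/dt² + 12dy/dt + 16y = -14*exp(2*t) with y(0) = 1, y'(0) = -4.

y = -7*exp(2*t)/24 + 5*exp(-4*t)/12 + 7*exp(-2*t)/8

Divide through by 2: y'' + 6y' + 8y = -7*exp(2*t).
Characteristic equation r² + 6r + 8 = 0 factors as (r + 2)(r + 4) = 0, so r = -2, -4.
Hence y_h = C1*exp(-2*t) + C2*exp(-4*t).
Try y_p = A*exp(2*t). Substituting into the equation and dividing by exp(2*t) gives A = -7/24, so y_p = -7*exp(2*t)/24.
General solution: y = -7*exp(2*t)/24 + C1*exp(-2*t) + C2*exp(-4*t).
Apply the initial conditions: y(0) = -7/24 + C1 + C2 = 1 and y'(0) = -7/12 - 4*C2 - 2*C1 = -4. Solving gives C1 = 7/8, C2 = 5/12.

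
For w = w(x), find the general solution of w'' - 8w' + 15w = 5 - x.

w = 67/225 - x/15 + C1*exp(3*x) + C2*exp(5*x)

Characteristic equation r² - 8r + 15 = 0 factors as (r - 3)(r - 5) = 0, so r = 3, 5.
Hence w_h = C1*exp(3*x) + C2*exp(5*x).
For the particular solution try w_p = A0 + A1*x. Substituting and matching coefficients of each power of x gives A0 = 67/225, A1 = -1/15, so w_p = 67/225 - x/15.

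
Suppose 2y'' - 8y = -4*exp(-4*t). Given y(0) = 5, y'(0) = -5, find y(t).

Divide through by 2: y'' - 4y = -2*exp(-4*t).
Characteristic equation r² - 4 = 0 factors as (r - 2)(r + 2) = 0, so r = 2, -2.
Hence y_h = C1*exp(2*t) + C2*exp(-2*t).
Try y_p = A*exp(-4*t). Substituting into the equation and dividing by exp(-4*t) gives A = -1/6, so y_p = -exp(-4*t)/6.
General solution: y = -exp(-4*t)/6 + C1*exp(2*t) + C2*exp(-2*t).
Apply the initial conditions: y(0) = -1/6 + C1 + C2 = 5 and y'(0) = 2/3 - 2*C2 + 2*C1 = -5. Solving gives C1 = 7/6, C2 = 4.

y = 4*exp(-2*t) - exp(-4*t)/6 + 7*exp(2*t)/6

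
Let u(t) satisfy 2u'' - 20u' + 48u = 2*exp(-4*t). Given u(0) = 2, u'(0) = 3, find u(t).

Divide through by 2: u'' - 10u' + 24u = exp(-4*t).
Characteristic equation r² - 10r + 24 = 0 factors as (r - 4)(r - 6) = 0, so r = 4, 6.
Hence u_h = C1*exp(4*t) + C2*exp(6*t).
Try u_p = A*exp(-4*t). Substituting into the equation and dividing by exp(-4*t) gives A = 1/80, so u_p = exp(-4*t)/80.
General solution: u = exp(-4*t)/80 + C1*exp(4*t) + C2*exp(6*t).
Apply the initial conditions: u(0) = 1/80 + C1 + C2 = 2 and u'(0) = -1/20 + 4*C1 + 6*C2 = 3. Solving gives C1 = 71/16, C2 = -49/20.

u = -49*exp(6*t)/20 + exp(-4*t)/80 + 71*exp(4*t)/16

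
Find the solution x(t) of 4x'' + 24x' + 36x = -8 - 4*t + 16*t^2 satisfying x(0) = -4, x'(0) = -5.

x = 4/27 - 112*exp(-3*t)/27 - 19*t/27 + 4*t**2/9 - 452*t*exp(-3*t)/27

Divide through by 4: x'' + 6x' + 9x = -2 - t + 4*t^2.
Characteristic equation r² + 6r + 9 = 0 has discriminant (6)² - 4·(9) = 0, so r = -3 is a repeated root.
Hence x_h = (C1 + C2*t)*exp(-3*t).
For the particular solution try x_p = A0 + A1*t + A2*t^2. Substituting and matching coefficients of each power of t gives A0 = 4/27, A1 = -19/27, A2 = 4/9, so x_p = 4/27 - 19*t/27 + 4*t^2/9.
General solution: x = 4/27 - 19*t/27 + 4*t^2/9 + C1*exp(-3*t) + C2*t*exp(-3*t).
Apply the initial conditions: x(0) = 4/27 + C1 = -4 and x'(0) = -19/27 + C2 - 3*C1 = -5. Solving gives C1 = -112/27, C2 = -452/27.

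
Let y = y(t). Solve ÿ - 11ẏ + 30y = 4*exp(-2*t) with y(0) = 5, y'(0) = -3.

y = -55*exp(6*t)/2 + exp(-2*t)/14 + 227*exp(5*t)/7

Characteristic equation r² - 11r + 30 = 0 factors as (r - 5)(r - 6) = 0, so r = 5, 6.
Hence y_h = C1*exp(5*t) + C2*exp(6*t).
Try y_p = A*exp(-2*t). Substituting into the equation and dividing by exp(-2*t) gives A = 1/14, so y_p = exp(-2*t)/14.
General solution: y = exp(-2*t)/14 + C1*exp(5*t) + C2*exp(6*t).
Apply the initial conditions: y(0) = 1/14 + C1 + C2 = 5 and y'(0) = -1/7 + 5*C1 + 6*C2 = -3. Solving gives C1 = 227/7, C2 = -55/2.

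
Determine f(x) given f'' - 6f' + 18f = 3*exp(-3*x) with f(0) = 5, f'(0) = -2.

f = exp(-3*x)/15 - 83*exp(3*x)*sin(3*x)/15 + 74*cos(3*x)*exp(3*x)/15

Characteristic equation r² - 6r + 18 = 0 has discriminant (-6)² - 4·(18) = -36 < 0, so r = 3 ± 3i.
Hence f_h = C1*cos(3*x)*exp(3*x) + C2*exp(3*x)*sin(3*x).
Try f_p = A*exp(-3*x). Substituting into the equation and dividing by exp(-3*x) gives A = 1/15, so f_p = exp(-3*x)/15.
General solution: f = exp(-3*x)/15 + C1*cos(3*x)*exp(3*x) + C2*exp(3*x)*sin(3*x).
Apply the initial conditions: f(0) = 1/15 + C1 = 5 and f'(0) = -1/5 + 3*C1 + 3*C2 = -2. Solving gives C1 = 74/15, C2 = -83/15.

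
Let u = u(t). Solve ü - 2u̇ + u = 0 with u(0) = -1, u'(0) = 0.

u = -exp(t) + t*exp(t)

Characteristic equation r² - 2r + 1 = 0 has discriminant (-2)² - 4·(1) = 0, so r = 1 is a repeated root.
Hence u_h = (C1 + C2*t)*exp(t).
Apply the initial conditions: u(0) = C1 = -1 and u'(0) = C1 + C2 = 0. Solving gives C1 = -1, C2 = 1.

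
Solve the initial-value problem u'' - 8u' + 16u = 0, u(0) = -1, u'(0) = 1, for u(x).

Characteristic equation r² - 8r + 16 = 0 has discriminant (-8)² - 4·(16) = 0, so r = 4 is a repeated root.
Hence u_h = (C1 + C2*x)*exp(4*x).
Apply the initial conditions: u(0) = C1 = -1 and u'(0) = C2 + 4*C1 = 1. Solving gives C1 = -1, C2 = 5.

u = -exp(4*x) + 5*x*exp(4*x)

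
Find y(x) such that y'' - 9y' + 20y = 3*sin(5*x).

y = -3*sin(5*x)/410 + 27*cos(5*x)/410 + C1*exp(4*x) + C2*exp(5*x)

Characteristic equation r² - 9r + 20 = 0 factors as (r - 4)(r - 5) = 0, so r = 4, 5.
Hence y_h = C1*exp(4*x) + C2*exp(5*x).
Try y_p = A*cos(5*x) + B*sin(5*x). Substituting and equating the coefficients of cos(5x) and sin(5x) gives A = 27/410, B = -3/410, so y_p = -3*sin(5*x)/410 + 27*cos(5*x)/410.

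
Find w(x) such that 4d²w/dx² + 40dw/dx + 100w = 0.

w = C1*exp(-5*x) + C2*x*exp(-5*x)

Divide through by 4: w'' + 10w' + 25w = 0.
Characteristic equation r² + 10r + 25 = 0 has discriminant (10)² - 4·(25) = 0, so r = -5 is a repeated root.
Hence w_h = (C1 + C2*x)*exp(-5*x).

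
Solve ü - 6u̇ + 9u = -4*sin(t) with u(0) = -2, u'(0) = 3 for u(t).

u = -44*exp(3*t)/25 - 8*sin(t)/25 - 6*cos(t)/25 + 43*t*exp(3*t)/5

Characteristic equation r² - 6r + 9 = 0 has discriminant (-6)² - 4·(9) = 0, so r = 3 is a repeated root.
Hence u_h = (C1 + C2*t)*exp(3*t).
Try u_p = A*cos(t) + B*sin(t). Substituting and equating the coefficients of cos(t) and sin(t) gives A = -6/25, B = -8/25, so u_p = -8*sin(t)/25 - 6*cos(t)/25.
General solution: u = -8*sin(t)/25 - 6*cos(t)/25 + C1*exp(3*t) + C2*t*exp(3*t).
Apply the initial conditions: u(0) = -6/25 + C1 = -2 and u'(0) = -8/25 + C2 + 3*C1 = 3. Solving gives C1 = -44/25, C2 = 43/5.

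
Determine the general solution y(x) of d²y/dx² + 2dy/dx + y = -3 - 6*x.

y = 9 - 6*x + C1*exp(-x) + C2*x*exp(-x)

Characteristic equation r² + 2r + 1 = 0 has discriminant (2)² - 4·(1) = 0, so r = -1 is a repeated root.
Hence y_h = (C1 + C2*x)*exp(-x).
For the particular solution try y_p = A0 + A1*x. Substituting and matching coefficients of each power of x gives A0 = 9, A1 = -6, so y_p = 9 - 6*x.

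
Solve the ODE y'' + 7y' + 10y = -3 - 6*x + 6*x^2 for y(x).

y = 147/250 - 36*x/25 + 3*x**2/5 + C1*exp(-5*x) + C2*exp(-2*x)

Characteristic equation r² + 7r + 10 = 0 factors as (r + 5)(r + 2) = 0, so r = -5, -2.
Hence y_h = C1*exp(-5*x) + C2*exp(-2*x).
For the particular solution try y_p = A0 + A1*x + A2*x^2. Substituting and matching coefficients of each power of x gives A0 = 147/250, A1 = -36/25, A2 = 3/5, so y_p = 147/250 - 36*x/25 + 3*x^2/5.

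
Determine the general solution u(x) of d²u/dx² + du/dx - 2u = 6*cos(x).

u = -9*cos(x)/5 + 3*sin(x)/5 + C1*exp(x) + C2*exp(-2*x)

Characteristic equation r² + r - 2 = 0 factors as (r - 1)(r + 2) = 0, so r = 1, -2.
Hence u_h = C1*exp(x) + C2*exp(-2*x).
Try u_p = A*cos(x) + B*sin(x). Substituting and equating the coefficients of cos(x) and sin(x) gives A = -9/5, B = 3/5, so u_p = -9*cos(x)/5 + 3*sin(x)/5.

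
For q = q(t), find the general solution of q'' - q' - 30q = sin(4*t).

Characteristic equation r² - r - 30 = 0 factors as (r + 5)(r - 6) = 0, so r = -5, 6.
Hence q_h = C1*exp(-5*t) + C2*exp(6*t).
Try q_p = A*cos(4*t) + B*sin(4*t). Substituting and equating the coefficients of cos(4t) and sin(4t) gives A = 1/533, B = -23/1066, so q_p = -23*sin(4*t)/1066 + cos(4*t)/533.

q = -23*sin(4*t)/1066 + cos(4*t)/533 + C1*exp(-5*t) + C2*exp(6*t)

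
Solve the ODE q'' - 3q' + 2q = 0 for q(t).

Characteristic equation r² - 3r + 2 = 0 factors as (r - 1)(r - 2) = 0, so r = 1, 2.
Hence q_h = C1*exp(t) + C2*exp(2*t).

q = C1*exp(t) + C2*exp(2*t)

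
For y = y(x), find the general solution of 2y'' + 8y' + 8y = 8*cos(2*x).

y = sin(2*x)/2 + C1*exp(-2*x) + C2*x*exp(-2*x)

Divide through by 2: y'' + 4y' + 4y = 4*cos(2*x).
Characteristic equation r² + 4r + 4 = 0 has discriminant (4)² - 4·(4) = 0, so r = -2 is a repeated root.
Hence y_h = (C1 + C2*x)*exp(-2*x).
Try y_p = A*cos(2*x) + B*sin(2*x). Substituting and equating the coefficients of cos(2x) and sin(2x) gives A = 0, B = 1/2, so y_p = sin(2*x)/2.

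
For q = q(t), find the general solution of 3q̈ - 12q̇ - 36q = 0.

q = C1*exp(-2*t) + C2*exp(6*t)

Divide through by 3: q'' - 4q' - 12q = 0.
Characteristic equation r² - 4r - 12 = 0 factors as (r + 2)(r - 6) = 0, so r = -2, 6.
Hence q_h = C1*exp(-2*t) + C2*exp(6*t).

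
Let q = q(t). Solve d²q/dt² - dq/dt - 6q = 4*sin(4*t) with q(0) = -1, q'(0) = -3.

q = -109*exp(3*t)/125 - 22*sin(4*t)/125 - 4*exp(-2*t)/25 + 4*cos(4*t)/125

Characteristic equation r² - r - 6 = 0 factors as (r - 3)(r + 2) = 0, so r = 3, -2.
Hence q_h = C1*exp(3*t) + C2*exp(-2*t).
Try q_p = A*cos(4*t) + B*sin(4*t). Substituting and equating the coefficients of cos(4t) and sin(4t) gives A = 4/125, B = -22/125, so q_p = -22*sin(4*t)/125 + 4*cos(4*t)/125.
General solution: q = -22*sin(4*t)/125 + 4*cos(4*t)/125 + C1*exp(3*t) + C2*exp(-2*t).
Apply the initial conditions: q(0) = 4/125 + C1 + C2 = -1 and q'(0) = -88/125 - 2*C2 + 3*C1 = -3. Solving gives C1 = -109/125, C2 = -4/25.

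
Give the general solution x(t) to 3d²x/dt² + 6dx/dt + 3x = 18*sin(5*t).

x = -36*sin(5*t)/169 - 15*cos(5*t)/169 + C1*exp(-t) + C2*t*exp(-t)

Divide through by 3: x'' + 2x' + x = 6*sin(5*t).
Characteristic equation r² + 2r + 1 = 0 has discriminant (2)² - 4·(1) = 0, so r = -1 is a repeated root.
Hence x_h = (C1 + C2*t)*exp(-t).
Try x_p = A*cos(5*t) + B*sin(5*t). Substituting and equating the coefficients of cos(5t) and sin(5t) gives A = -15/169, B = -36/169, so x_p = -36*sin(5*t)/169 - 15*cos(5*t)/169.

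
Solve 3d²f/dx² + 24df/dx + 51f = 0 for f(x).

Divide through by 3: f'' + 8f' + 17f = 0.
Characteristic equation r² + 8r + 17 = 0 has discriminant (8)² - 4·(17) = -4 < 0, so r = -4 ± i.
Hence f_h = C1*cos(x)*exp(-4*x) + C2*exp(-4*x)*sin(x).

f = C1*cos(x)*exp(-4*x) + C2*exp(-4*x)*sin(x)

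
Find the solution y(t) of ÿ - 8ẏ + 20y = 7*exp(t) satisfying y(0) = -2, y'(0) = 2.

y = 7*exp(t)/13 - 33*cos(2*t)*exp(4*t)/13 + 151*exp(4*t)*sin(2*t)/26

Characteristic equation r² - 8r + 20 = 0 has discriminant (-8)² - 4·(20) = -16 < 0, so r = 4 ± 2i.
Hence y_h = C1*cos(2*t)*exp(4*t) + C2*exp(4*t)*sin(2*t).
Try y_p = A*exp(t). Substituting into the equation and dividing by exp(t) gives A = 7/13, so y_p = 7*exp(t)/13.
General solution: y = 7*exp(t)/13 + C1*cos(2*t)*exp(4*t) + C2*exp(4*t)*sin(2*t).
Apply the initial conditions: y(0) = 7/13 + C1 = -2 and y'(0) = 7/13 + 2*C2 + 4*C1 = 2. Solving gives C1 = -33/13, C2 = 151/26.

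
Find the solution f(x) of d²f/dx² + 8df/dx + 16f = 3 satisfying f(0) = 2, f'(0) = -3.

f = 3/16 + 29*exp(-4*x)/16 + 17*x*exp(-4*x)/4

Characteristic equation r² + 8r + 16 = 0 has discriminant (8)² - 4·(16) = 0, so r = -4 is a repeated root.
Hence f_h = (C1 + C2*x)*exp(-4*x).
For the particular solution try f_p = A0. Substituting and matching coefficients of each power of x gives A0 = 3/16, so f_p = 3/16.
General solution: f = 3/16 + C1*exp(-4*x) + C2*x*exp(-4*x).
Apply the initial conditions: f(0) = 3/16 + C1 = 2 and f'(0) = C2 - 4*C1 = -3. Solving gives C1 = 29/16, C2 = 17/4.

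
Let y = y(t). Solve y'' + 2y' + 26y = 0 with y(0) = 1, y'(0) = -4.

y = cos(5*t)*exp(-t) - 3*exp(-t)*sin(5*t)/5

Characteristic equation r² + 2r + 26 = 0 has discriminant (2)² - 4·(26) = -100 < 0, so r = -1 ± 5i.
Hence y_h = C1*cos(5*t)*exp(-t) + C2*exp(-t)*sin(5*t).
Apply the initial conditions: y(0) = C1 = 1 and y'(0) = -C1 + 5*C2 = -4. Solving gives C1 = 1, C2 = -3/5.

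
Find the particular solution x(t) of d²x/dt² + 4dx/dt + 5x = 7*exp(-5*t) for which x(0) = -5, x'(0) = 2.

Characteristic equation r² + 4r + 5 = 0 has discriminant (4)² - 4·(5) = -4 < 0, so r = -2 ± i.
Hence x_h = C1*cos(t)*exp(-2*t) + C2*exp(-2*t)*sin(t).
Try x_p = A*exp(-5*t). Substituting into the equation and dividing by exp(-5*t) gives A = 7/10, so x_p = 7*exp(-5*t)/10.
General solution: x = 7*exp(-5*t)/10 + C1*cos(t)*exp(-2*t) + C2*exp(-2*t)*sin(t).
Apply the initial conditions: x(0) = 7/10 + C1 = -5 and x'(0) = -7/2 + C2 - 2*C1 = 2. Solving gives C1 = -57/10, C2 = -59/10.

x = 7*exp(-5*t)/10 - 59*exp(-2*t)*sin(t)/10 - 57*cos(t)*exp(-2*t)/10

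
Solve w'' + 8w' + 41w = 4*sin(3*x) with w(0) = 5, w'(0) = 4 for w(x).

Characteristic equation r² + 8r + 41 = 0 has discriminant (8)² - 4·(41) = -100 < 0, so r = -4 ± 5i.
Hence w_h = C1*cos(5*x)*exp(-4*x) + C2*exp(-4*x)*sin(5*x).
Try w_p = A*cos(3*x) + B*sin(3*x). Substituting and equating the coefficients of cos(3x) and sin(3x) gives A = -3/50, B = 2/25, so w_p = -3*cos(3*x)/50 + 2*sin(3*x)/25.
General solution: w = -3*cos(3*x)/50 + 2*sin(3*x)/25 + C1*cos(5*x)*exp(-4*x) + C2*exp(-4*x)*sin(5*x).
Apply the initial conditions: w(0) = -3/50 + C1 = 5 and w'(0) = 6/25 - 4*C1 + 5*C2 = 4. Solving gives C1 = 253/50, C2 = 24/5.

w = -3*cos(3*x)/50 + 2*sin(3*x)/25 + 24*exp(-4*x)*sin(5*x)/5 + 253*cos(5*x)*exp(-4*x)/50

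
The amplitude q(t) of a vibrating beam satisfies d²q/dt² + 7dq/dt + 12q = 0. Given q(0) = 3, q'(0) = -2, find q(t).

q = -7*exp(-4*t) + 10*exp(-3*t)

Characteristic equation r² + 7r + 12 = 0 factors as (r + 4)(r + 3) = 0, so r = -4, -3.
Hence q_h = C1*exp(-4*t) + C2*exp(-3*t).
Apply the initial conditions: q(0) = C1 + C2 = 3 and q'(0) = -4*C1 - 3*C2 = -2. Solving gives C1 = -7, C2 = 10.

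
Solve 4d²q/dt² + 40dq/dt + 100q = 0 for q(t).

Divide through by 4: q'' + 10q' + 25q = 0.
Characteristic equation r² + 10r + 25 = 0 has discriminant (10)² - 4·(25) = 0, so r = -5 is a repeated root.
Hence q_h = (C1 + C2*t)*exp(-5*t).

q = C1*exp(-5*t) + C2*t*exp(-5*t)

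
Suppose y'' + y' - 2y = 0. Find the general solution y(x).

Characteristic equation r² + r - 2 = 0 factors as (r + 2)(r - 1) = 0, so r = -2, 1.
Hence y_h = C1*exp(-2*x) + C2*exp(x).

y = C1*exp(-2*x) + C2*exp(x)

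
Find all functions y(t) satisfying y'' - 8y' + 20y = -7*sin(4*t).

y = -14*cos(4*t)/65 - 7*sin(4*t)/260 + C1*cos(2*t)*exp(4*t) + C2*exp(4*t)*sin(2*t)

Characteristic equation r² - 8r + 20 = 0 has discriminant (-8)² - 4·(20) = -16 < 0, so r = 4 ± 2i.
Hence y_h = C1*cos(2*t)*exp(4*t) + C2*exp(4*t)*sin(2*t).
Try y_p = A*cos(4*t) + B*sin(4*t). Substituting and equating the coefficients of cos(4t) and sin(4t) gives A = -14/65, B = -7/260, so y_p = -14*cos(4*t)/65 - 7*sin(4*t)/260.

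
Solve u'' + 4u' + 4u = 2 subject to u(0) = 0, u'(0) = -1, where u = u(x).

u = 1/2 - exp(-2*x)/2 - 2*x*exp(-2*x)

Characteristic equation r² + 4r + 4 = 0 has discriminant (4)² - 4·(4) = 0, so r = -2 is a repeated root.
Hence u_h = (C1 + C2*x)*exp(-2*x).
For the particular solution try u_p = A0. Substituting and matching coefficients of each power of x gives A0 = 1/2, so u_p = 1/2.
General solution: u = 1/2 + C1*exp(-2*x) + C2*x*exp(-2*x).
Apply the initial conditions: u(0) = 1/2 + C1 = 0 and u'(0) = C2 - 2*C1 = -1. Solving gives C1 = -1/2, C2 = -2.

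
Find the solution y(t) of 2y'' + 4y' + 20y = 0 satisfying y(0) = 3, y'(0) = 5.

Divide through by 2: y'' + 2y' + 10y = 0.
Characteristic equation r² + 2r + 10 = 0 has discriminant (2)² - 4·(10) = -36 < 0, so r = -1 ± 3i.
Hence y_h = C1*cos(3*t)*exp(-t) + C2*exp(-t)*sin(3*t).
Apply the initial conditions: y(0) = C1 = 3 and y'(0) = -C1 + 3*C2 = 5. Solving gives C1 = 3, C2 = 8/3.

y = 3*cos(3*t)*exp(-t) + 8*exp(-t)*sin(3*t)/3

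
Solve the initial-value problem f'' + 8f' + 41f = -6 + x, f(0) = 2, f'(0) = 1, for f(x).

Characteristic equation r² + 8r + 41 = 0 has discriminant (8)² - 4·(41) = -100 < 0, so r = -4 ± 5i.
Hence f_h = C1*cos(5*x)*exp(-4*x) + C2*exp(-4*x)*sin(5*x).
For the particular solution try f_p = A0 + A1*x. Substituting and matching coefficients of each power of x gives A0 = -254/1681, A1 = 1/41, so f_p = -254/1681 + x/41.
General solution: f = -254/1681 + x/41 + C1*cos(5*x)*exp(-4*x) + C2*exp(-4*x)*sin(5*x).
Apply the initial conditions: f(0) = -254/1681 + C1 = 2 and f'(0) = 1/41 - 4*C1 + 5*C2 = 1. Solving gives C1 = 3616/1681, C2 = 16104/8405.

f = -254/1681 + x/41 + 3616*cos(5*x)*exp(-4*x)/1681 + 16104*exp(-4*x)*sin(5*x)/8405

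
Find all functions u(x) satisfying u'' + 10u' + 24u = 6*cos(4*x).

u = 3*cos(4*x)/104 + 15*sin(4*x)/104 + C1*exp(-4*x) + C2*exp(-6*x)

Characteristic equation r² + 10r + 24 = 0 factors as (r + 4)(r + 6) = 0, so r = -4, -6.
Hence u_h = C1*exp(-4*x) + C2*exp(-6*x).
Try u_p = A*cos(4*x) + B*sin(4*x). Substituting and equating the coefficients of cos(4x) and sin(4x) gives A = 3/104, B = 15/104, so u_p = 3*cos(4*x)/104 + 15*sin(4*x)/104.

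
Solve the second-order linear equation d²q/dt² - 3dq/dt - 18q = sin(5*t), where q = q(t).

q = -43*sin(5*t)/2074 + 15*cos(5*t)/2074 + C1*exp(6*t) + C2*exp(-3*t)

Characteristic equation r² - 3r - 18 = 0 factors as (r - 6)(r + 3) = 0, so r = 6, -3.
Hence q_h = C1*exp(6*t) + C2*exp(-3*t).
Try q_p = A*cos(5*t) + B*sin(5*t). Substituting and equating the coefficients of cos(5t) and sin(5t) gives A = 15/2074, B = -43/2074, so q_p = -43*sin(5*t)/2074 + 15*cos(5*t)/2074.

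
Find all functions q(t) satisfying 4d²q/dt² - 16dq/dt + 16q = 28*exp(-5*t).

Divide through by 4: q'' - 4q' + 4q = 7*exp(-5*t).
Characteristic equation r² - 4r + 4 = 0 has discriminant (-4)² - 4·(4) = 0, so r = 2 is a repeated root.
Hence q_h = (C1 + C2*t)*exp(2*t).
Try q_p = A*exp(-5*t). Substituting into the equation and dividing by exp(-5*t) gives A = 1/7, so q_p = exp(-5*t)/7.

q = exp(-5*t)/7 + C1*exp(2*t) + C2*t*exp(2*t)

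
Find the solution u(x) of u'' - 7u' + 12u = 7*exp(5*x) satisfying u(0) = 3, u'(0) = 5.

Characteristic equation r² - 7r + 12 = 0 factors as (r - 4)(r - 3) = 0, so r = 4, 3.
Hence u_h = C1*exp(4*x) + C2*exp(3*x).
Try u_p = A*exp(5*x). Substituting into the equation and dividing by exp(5*x) gives A = 7/2, so u_p = 7*exp(5*x)/2.
General solution: u = 7*exp(5*x)/2 + C1*exp(4*x) + C2*exp(3*x).
Apply the initial conditions: u(0) = 7/2 + C1 + C2 = 3 and u'(0) = 35/2 + 3*C2 + 4*C1 = 5. Solving gives C1 = -11, C2 = 21/2.

u = -11*exp(4*x) + 7*exp(5*x)/2 + 21*exp(3*x)/2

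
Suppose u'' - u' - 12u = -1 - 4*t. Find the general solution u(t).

u = 1/18 + t/3 + C1*exp(-3*t) + C2*exp(4*t)

Characteristic equation r² - r - 12 = 0 factors as (r + 3)(r - 4) = 0, so r = -3, 4.
Hence u_h = C1*exp(-3*t) + C2*exp(4*t).
For the particular solution try u_p = A0 + A1*t. Substituting and matching coefficients of each power of t gives A0 = 1/18, A1 = 1/3, so u_p = 1/18 + t/3.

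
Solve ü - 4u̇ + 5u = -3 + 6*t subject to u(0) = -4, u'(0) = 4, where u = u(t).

u = 9/25 + 6*t/5 - 109*cos(t)*exp(2*t)/25 + 288*exp(2*t)*sin(t)/25

Characteristic equation r² - 4r + 5 = 0 has discriminant (-4)² - 4·(5) = -4 < 0, so r = 2 ± i.
Hence u_h = C1*cos(t)*exp(2*t) + C2*exp(2*t)*sin(t).
For the particular solution try u_p = A0 + A1*t. Substituting and matching coefficients of each power of t gives A0 = 9/25, A1 = 6/5, so u_p = 9/25 + 6*t/5.
General solution: u = 9/25 + 6*t/5 + C1*cos(t)*exp(2*t) + C2*exp(2*t)*sin(t).
Apply the initial conditions: u(0) = 9/25 + C1 = -4 and u'(0) = 6/5 + C2 + 2*C1 = 4. Solving gives C1 = -109/25, C2 = 288/25.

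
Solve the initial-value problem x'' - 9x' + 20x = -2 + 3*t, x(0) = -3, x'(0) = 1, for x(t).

Characteristic equation r² - 9r + 20 = 0 factors as (r - 5)(r - 4) = 0, so r = 5, 4.
Hence x_h = C1*exp(5*t) + C2*exp(4*t).
For the particular solution try x_p = A0 + A1*t. Substituting and matching coefficients of each power of t gives A0 = -13/400, A1 = 3/20, so x_p = -13/400 + 3*t/20.
General solution: x = -13/400 + 3*t/20 + C1*exp(5*t) + C2*exp(4*t).
Apply the initial conditions: x(0) = -13/400 + C1 + C2 = -3 and x'(0) = 3/20 + 4*C2 + 5*C1 = 1. Solving gives C1 = 318/25, C2 = -251/16.

x = -13/400 - 251*exp(4*t)/16 + 3*t/20 + 318*exp(5*t)/25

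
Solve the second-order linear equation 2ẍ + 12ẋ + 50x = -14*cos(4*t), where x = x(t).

x = -56*sin(4*t)/219 - 7*cos(4*t)/73 + C1*cos(4*t)*exp(-3*t) + C2*exp(-3*t)*sin(4*t)

Divide through by 2: x'' + 6x' + 25x = -7*cos(4*t).
Characteristic equation r² + 6r + 25 = 0 has discriminant (6)² - 4·(25) = -64 < 0, so r = -3 ± 4i.
Hence x_h = C1*cos(4*t)*exp(-3*t) + C2*exp(-3*t)*sin(4*t).
Try x_p = A*cos(4*t) + B*sin(4*t). Substituting and equating the coefficients of cos(4t) and sin(4t) gives A = -7/73, B = -56/219, so x_p = -56*sin(4*t)/219 - 7*cos(4*t)/73.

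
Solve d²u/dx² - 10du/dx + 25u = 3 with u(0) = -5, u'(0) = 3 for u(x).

Characteristic equation r² - 10r + 25 = 0 has discriminant (-10)² - 4·(25) = 0, so r = 5 is a repeated root.
Hence u_h = (C1 + C2*x)*exp(5*x).
For the particular solution try u_p = A0. Substituting and matching coefficients of each power of x gives A0 = 3/25, so u_p = 3/25.
General solution: u = 3/25 + C1*exp(5*x) + C2*x*exp(5*x).
Apply the initial conditions: u(0) = 3/25 + C1 = -5 and u'(0) = C2 + 5*C1 = 3. Solving gives C1 = -128/25, C2 = 143/5.

u = 3/25 - 128*exp(5*x)/25 + 143*x*exp(5*x)/5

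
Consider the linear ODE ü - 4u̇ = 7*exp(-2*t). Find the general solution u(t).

Characteristic equation r² - 4r = 0 factors as (r - 4)r = 0, so r = 4, 0.
Hence u_h = C1*exp(4*t) + C2.
Try u_p = A*exp(-2*t). Substituting into the equation and dividing by exp(-2*t) gives A = 7/12, so u_p = 7*exp(-2*t)/12.

u = C2 + 7*exp(-2*t)/12 + C1*exp(4*t)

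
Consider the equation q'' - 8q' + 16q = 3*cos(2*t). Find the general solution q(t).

Characteristic equation r² - 8r + 16 = 0 has discriminant (-8)² - 4·(16) = 0, so r = 4 is a repeated root.
Hence q_h = (C1 + C2*t)*exp(4*t).
Try q_p = A*cos(2*t) + B*sin(2*t). Substituting and equating the coefficients of cos(2t) and sin(2t) gives A = 9/100, B = -3/25, so q_p = -3*sin(2*t)/25 + 9*cos(2*t)/100.

q = -3*sin(2*t)/25 + 9*cos(2*t)/100 + C1*exp(4*t) + C2*t*exp(4*t)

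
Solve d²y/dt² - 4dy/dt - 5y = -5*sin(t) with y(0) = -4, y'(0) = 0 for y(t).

y = -109*exp(5*t)/156 - 35*exp(-t)/12 - 5*cos(t)/13 + 15*sin(t)/26

Characteristic equation r² - 4r - 5 = 0 factors as (r - 5)(r + 1) = 0, so r = 5, -1.
Hence y_h = C1*exp(5*t) + C2*exp(-t).
Try y_p = A*cos(t) + B*sin(t). Substituting and equating the coefficients of cos(t) and sin(t) gives A = -5/13, B = 15/26, so y_p = -5*cos(t)/13 + 15*sin(t)/26.
General solution: y = -5*cos(t)/13 + 15*sin(t)/26 + C1*exp(5*t) + C2*exp(-t).
Apply the initial conditions: y(0) = -5/13 + C1 + C2 = -4 and y'(0) = 15/26 - C2 + 5*C1 = 0. Solving gives C1 = -109/156, C2 = -35/12.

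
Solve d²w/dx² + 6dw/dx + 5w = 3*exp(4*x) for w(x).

w = exp(4*x)/15 + C1*exp(-5*x) + C2*exp(-x)

Characteristic equation r² + 6r + 5 = 0 factors as (r + 5)(r + 1) = 0, so r = -5, -1.
Hence w_h = C1*exp(-5*x) + C2*exp(-x).
Try w_p = A*exp(4*x). Substituting into the equation and dividing by exp(4*x) gives A = 1/15, so w_p = exp(4*x)/15.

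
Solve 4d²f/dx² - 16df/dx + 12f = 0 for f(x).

f = C1*exp(3*x) + C2*exp(x)

Divide through by 4: f'' - 4f' + 3f = 0.
Characteristic equation r² - 4r + 3 = 0 factors as (r - 3)(r - 1) = 0, so r = 3, 1.
Hence f_h = C1*exp(3*x) + C2*exp(x).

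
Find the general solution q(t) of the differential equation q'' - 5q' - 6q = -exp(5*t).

q = exp(5*t)/6 + C1*exp(6*t) + C2*exp(-t)

Characteristic equation r² - 5r - 6 = 0 factors as (r - 6)(r + 1) = 0, so r = 6, -1.
Hence q_h = C1*exp(6*t) + C2*exp(-t).
Try q_p = A*exp(5*t). Substituting into the equation and dividing by exp(5*t) gives A = 1/6, so q_p = exp(5*t)/6.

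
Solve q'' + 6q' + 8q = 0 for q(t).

q = C1*exp(-2*t) + C2*exp(-4*t)

Characteristic equation r² + 6r + 8 = 0 factors as (r + 2)(r + 4) = 0, so r = -2, -4.
Hence q_h = C1*exp(-2*t) + C2*exp(-4*t).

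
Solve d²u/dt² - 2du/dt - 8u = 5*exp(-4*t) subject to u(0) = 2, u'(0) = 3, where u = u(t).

u = 5*exp(-2*t)/12 + 5*exp(-4*t)/16 + 61*exp(4*t)/48

Characteristic equation r² - 2r - 8 = 0 factors as (r + 2)(r - 4) = 0, so r = -2, 4.
Hence u_h = C1*exp(-2*t) + C2*exp(4*t).
Try u_p = A*exp(-4*t). Substituting into the equation and dividing by exp(-4*t) gives A = 5/16, so u_p = 5*exp(-4*t)/16.
General solution: u = 5*exp(-4*t)/16 + C1*exp(-2*t) + C2*exp(4*t).
Apply the initial conditions: u(0) = 5/16 + C1 + C2 = 2 and u'(0) = -5/4 - 2*C1 + 4*C2 = 3. Solving gives C1 = 5/12, C2 = 61/48.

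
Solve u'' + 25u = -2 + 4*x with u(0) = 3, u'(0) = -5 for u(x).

u = -2/25 - 129*sin(5*x)/125 + 4*x/25 + 77*cos(5*x)/25

Characteristic equation r² + 25 = 0 has discriminant (0)² - 4·(25) = -100 < 0, so r = ± 5i.
Hence u_h = C1*cos(5*x) + C2*sin(5*x).
For the particular solution try u_p = A0 + A1*x. Substituting and matching coefficients of each power of x gives A0 = -2/25, A1 = 4/25, so u_p = -2/25 + 4*x/25.
General solution: u = -2/25 + 4*x/25 + C1*cos(5*x) + C2*sin(5*x).
Apply the initial conditions: u(0) = -2/25 + C1 = 3 and u'(0) = 4/25 + 5*C2 = -5. Solving gives C1 = 77/25, C2 = -129/125.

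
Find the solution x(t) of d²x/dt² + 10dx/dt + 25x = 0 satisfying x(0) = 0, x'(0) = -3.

Characteristic equation r² + 10r + 25 = 0 has discriminant (10)² - 4·(25) = 0, so r = -5 is a repeated root.
Hence x_h = (C1 + C2*t)*exp(-5*t).
Apply the initial conditions: x(0) = C1 = 0 and x'(0) = C2 - 5*C1 = -3. Solving gives C1 = 0, C2 = -3.

x = -3*t*exp(-5*t)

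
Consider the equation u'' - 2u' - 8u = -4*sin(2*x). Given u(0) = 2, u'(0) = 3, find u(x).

u = -cos(2*x)/10 + 3*sin(2*x)/10 + 11*exp(4*x)/10 + exp(-2*x)

Characteristic equation r² - 2r - 8 = 0 factors as (r + 2)(r - 4) = 0, so r = -2, 4.
Hence u_h = C1*exp(-2*x) + C2*exp(4*x).
Try u_p = A*cos(2*x) + B*sin(2*x). Substituting and equating the coefficients of cos(2x) and sin(2x) gives A = -1/10, B = 3/10, so u_p = -cos(2*x)/10 + 3*sin(2*x)/10.
General solution: u = -cos(2*x)/10 + 3*sin(2*x)/10 + C1*exp(-2*x) + C2*exp(4*x).
Apply the initial conditions: u(0) = -1/10 + C1 + C2 = 2 and u'(0) = 3/5 - 2*C1 + 4*C2 = 3. Solving gives C1 = 1, C2 = 11/10.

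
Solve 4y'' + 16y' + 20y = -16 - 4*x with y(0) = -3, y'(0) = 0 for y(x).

y = -16/25 - x/5 - 113*exp(-2*x)*sin(x)/25 - 59*cos(x)*exp(-2*x)/25

Divide through by 4: y'' + 4y' + 5y = -4 - x.
Characteristic equation r² + 4r + 5 = 0 has discriminant (4)² - 4·(5) = -4 < 0, so r = -2 ± i.
Hence y_h = C1*cos(x)*exp(-2*x) + C2*exp(-2*x)*sin(x).
For the particular solution try y_p = A0 + A1*x. Substituting and matching coefficients of each power of x gives A0 = -16/25, A1 = -1/5, so y_p = -16/25 - x/5.
General solution: y = -16/25 - x/5 + C1*cos(x)*exp(-2*x) + C2*exp(-2*x)*sin(x).
Apply the initial conditions: y(0) = -16/25 + C1 = -3 and y'(0) = -1/5 + C2 - 2*C1 = 0. Solving gives C1 = -59/25, C2 = -113/25.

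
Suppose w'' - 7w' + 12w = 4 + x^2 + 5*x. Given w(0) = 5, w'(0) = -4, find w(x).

w = 535/864 - 565*exp(4*x)/32 + x**2/12 + 37*x/72 + 595*exp(3*x)/27

Characteristic equation r² - 7r + 12 = 0 factors as (r - 3)(r - 4) = 0, so r = 3, 4.
Hence w_h = C1*exp(3*x) + C2*exp(4*x).
For the particular solution try w_p = A0 + A1*x + A2*x^2. Substituting and matching coefficients of each power of x gives A0 = 535/864, A1 = 37/72, A2 = 1/12, so w_p = 535/864 + x^2/12 + 37*x/72.
General solution: w = 535/864 + x^2/12 + 37*x/72 + C1*exp(3*x) + C2*exp(4*x).
Apply the initial conditions: w(0) = 535/864 + C1 + C2 = 5 and w'(0) = 37/72 + 3*C1 + 4*C2 = -4. Solving gives C1 = 595/27, C2 = -565/32.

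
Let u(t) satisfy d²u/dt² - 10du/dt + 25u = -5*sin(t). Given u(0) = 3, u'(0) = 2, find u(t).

u = -30*sin(t)/169 - 25*cos(t)/338 + 1039*exp(5*t)/338 - 343*t*exp(5*t)/26

Characteristic equation r² - 10r + 25 = 0 has discriminant (-10)² - 4·(25) = 0, so r = 5 is a repeated root.
Hence u_h = (C1 + C2*t)*exp(5*t).
Try u_p = A*cos(t) + B*sin(t). Substituting and equating the coefficients of cos(t) and sin(t) gives A = -25/338, B = -30/169, so u_p = -30*sin(t)/169 - 25*cos(t)/338.
General solution: u = -30*sin(t)/169 - 25*cos(t)/338 + C1*exp(5*t) + C2*t*exp(5*t).
Apply the initial conditions: u(0) = -25/338 + C1 = 3 and u'(0) = -30/169 + C2 + 5*C1 = 2. Solving gives C1 = 1039/338, C2 = -343/26.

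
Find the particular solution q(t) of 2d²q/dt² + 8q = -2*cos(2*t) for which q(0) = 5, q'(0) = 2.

Divide through by 2: q'' + 4q = -cos(2*t).
Characteristic equation r² + 4 = 0 has discriminant (0)² - 4·(4) = -16 < 0, so r = ± 2i.
Hence q_h = C1*cos(2*t) + C2*sin(2*t).
Since ±2i are characteristic roots, multiply the trial by t. Try q_p = t*(A*cos(2*t) + B*sin(2*t)). Substituting and equating the coefficients of cos(2t) and sin(2t) gives A = 0, B = -1/4, so q_p = -t*sin(2*t)/4.
General solution: q = C1*cos(2*t) + C2*sin(2*t) - t*sin(2*t)/4.
Apply the initial conditions: q(0) = C1 = 5 and q'(0) = 2*C2 = 2. Solving gives C1 = 5, C2 = 1.

q = 5*cos(2*t) - t*sin(2*t)/4 + sin(2*t)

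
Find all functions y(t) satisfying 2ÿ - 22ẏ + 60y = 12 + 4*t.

y = 101/450 + t/15 + C1*exp(6*t) + C2*exp(5*t)

Divide through by 2: y'' - 11y' + 30y = 6 + 2*t.
Characteristic equation r² - 11r + 30 = 0 factors as (r - 6)(r - 5) = 0, so r = 6, 5.
Hence y_h = C1*exp(6*t) + C2*exp(5*t).
For the particular solution try y_p = A0 + A1*t. Substituting and matching coefficients of each power of t gives A0 = 101/450, A1 = 1/15, so y_p = 101/450 + t/15.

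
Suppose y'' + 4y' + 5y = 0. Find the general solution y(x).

y = C1*cos(x)*exp(-2*x) + C2*exp(-2*x)*sin(x)

Characteristic equation r² + 4r + 5 = 0 has discriminant (4)² - 4·(5) = -4 < 0, so r = -2 ± i.
Hence y_h = C1*cos(x)*exp(-2*x) + C2*exp(-2*x)*sin(x).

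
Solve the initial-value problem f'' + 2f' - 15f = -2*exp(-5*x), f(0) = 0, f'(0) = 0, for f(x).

f = -exp(3*x)/32 + exp(-5*x)/32 + x*exp(-5*x)/4

Characteristic equation r² + 2r - 15 = 0 factors as (r - 3)(r + 5) = 0, so r = 3, -5.
Hence f_h = C1*exp(3*x) + C2*exp(-5*x).
Since exp(-5*x) solves the homogeneous equation (r = -5 is a root of multiplicity 1), multiply the trial by x. Try f_p = A*x*exp(-5*x). Substituting into the equation and dividing by exp(-5*x) gives A = 1/4, so f_p = x*exp(-5*x)/4.
General solution: f = C1*exp(3*x) + C2*exp(-5*x) + x*exp(-5*x)/4.
Apply the initial conditions: f(0) = C1 + C2 = 0 and f'(0) = 1/4 - 5*C2 + 3*C1 = 0. Solving gives C1 = -1/32, C2 = 1/32.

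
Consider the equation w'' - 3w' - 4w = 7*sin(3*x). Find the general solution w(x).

w = -91*sin(3*x)/250 + 63*cos(3*x)/250 + C1*exp(-x) + C2*exp(4*x)

Characteristic equation r² - 3r - 4 = 0 factors as (r + 1)(r - 4) = 0, so r = -1, 4.
Hence w_h = C1*exp(-x) + C2*exp(4*x).
Try w_p = A*cos(3*x) + B*sin(3*x). Substituting and equating the coefficients of cos(3x) and sin(3x) gives A = 63/250, B = -91/250, so w_p = -91*sin(3*x)/250 + 63*cos(3*x)/250.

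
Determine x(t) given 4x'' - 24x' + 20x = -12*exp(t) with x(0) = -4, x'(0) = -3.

x = -65*exp(t)/16 + exp(5*t)/16 + 3*t*exp(t)/4

Divide through by 4: x'' - 6x' + 5x = -3*exp(t).
Characteristic equation r² - 6r + 5 = 0 factors as (r - 1)(r - 5) = 0, so r = 1, 5.
Hence x_h = C1*exp(t) + C2*exp(5*t).
Since exp(t) solves the homogeneous equation (r = 1 is a root of multiplicity 1), multiply the trial by t. Try x_p = A*t*exp(t). Substituting into the equation and dividing by exp(t) gives A = 3/4, so x_p = 3*t*exp(t)/4.
General solution: x = C1*exp(t) + C2*exp(5*t) + 3*t*exp(t)/4.
Apply the initial conditions: x(0) = C1 + C2 = -4 and x'(0) = 3/4 + C1 + 5*C2 = -3. Solving gives C1 = -65/16, C2 = 1/16.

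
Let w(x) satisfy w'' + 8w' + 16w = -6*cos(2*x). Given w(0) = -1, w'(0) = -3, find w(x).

w = -41*exp(-4*x)/50 - 9*cos(2*x)/50 - 6*sin(2*x)/25 - 29*x*exp(-4*x)/5

Characteristic equation r² + 8r + 16 = 0 has discriminant (8)² - 4·(16) = 0, so r = -4 is a repeated root.
Hence w_h = (C1 + C2*x)*exp(-4*x).
Try w_p = A*cos(2*x) + B*sin(2*x). Substituting and equating the coefficients of cos(2x) and sin(2x) gives A = -9/50, B = -6/25, so w_p = -9*cos(2*x)/50 - 6*sin(2*x)/25.
General solution: w = -9*cos(2*x)/50 - 6*sin(2*x)/25 + C1*exp(-4*x) + C2*x*exp(-4*x).
Apply the initial conditions: w(0) = -9/50 + C1 = -1 and w'(0) = -12/25 + C2 - 4*C1 = -3. Solving gives C1 = -41/50, C2 = -29/5.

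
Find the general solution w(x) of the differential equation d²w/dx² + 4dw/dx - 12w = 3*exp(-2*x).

w = -3*exp(-2*x)/16 + C1*exp(-6*x) + C2*exp(2*x)

Characteristic equation r² + 4r - 12 = 0 factors as (r + 6)(r - 2) = 0, so r = -6, 2.
Hence w_h = C1*exp(-6*x) + C2*exp(2*x).
Try w_p = A*exp(-2*x). Substituting into the equation and dividing by exp(-2*x) gives A = -3/16, so w_p = -3*exp(-2*x)/16.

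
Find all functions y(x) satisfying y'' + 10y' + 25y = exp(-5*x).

y = C1*exp(-5*x) + x**2*exp(-5*x)/2 + C2*x*exp(-5*x)

Characteristic equation r² + 10r + 25 = 0 has discriminant (10)² - 4·(25) = 0, so r = -5 is a repeated root.
Hence y_h = (C1 + C2*x)*exp(-5*x).
Since exp(-5*x) solves the homogeneous equation (r = -5 is a root of multiplicity 2), multiply the trial by x^2. Try y_p = A*x^2*exp(-5*x). Substituting into the equation and dividing by exp(-5*x) gives A = 1/2, so y_p = x^2*exp(-5*x)/2.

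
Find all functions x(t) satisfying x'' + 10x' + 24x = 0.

x = C1*exp(-4*t) + C2*exp(-6*t)

Characteristic equation r² + 10r + 24 = 0 factors as (r + 4)(r + 6) = 0, so r = -4, -6.
Hence x_h = C1*exp(-4*t) + C2*exp(-6*t).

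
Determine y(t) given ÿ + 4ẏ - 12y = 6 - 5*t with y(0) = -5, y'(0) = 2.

Characteristic equation r² + 4r - 12 = 0 factors as (r - 2)(r + 6) = 0, so r = 2, -6.
Hence y_h = C1*exp(2*t) + C2*exp(-6*t).
For the particular solution try y_p = A0 + A1*t. Substituting and matching coefficients of each power of t gives A0 = -13/36, A1 = 5/12, so y_p = -13/36 + 5*t/12.
General solution: y = -13/36 + 5*t/12 + C1*exp(2*t) + C2*exp(-6*t).
Apply the initial conditions: y(0) = -13/36 + C1 + C2 = -5 and y'(0) = 5/12 - 6*C2 + 2*C1 = 2. Solving gives C1 = -105/32, C2 = -391/288.

y = -13/36 - 391*exp(-6*t)/288 - 105*exp(2*t)/32 + 5*t/12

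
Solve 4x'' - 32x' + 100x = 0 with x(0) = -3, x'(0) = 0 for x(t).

Divide through by 4: x'' - 8x' + 25x = 0.
Characteristic equation r² - 8r + 25 = 0 has discriminant (-8)² - 4·(25) = -36 < 0, so r = 4 ± 3i.
Hence x_h = C1*cos(3*t)*exp(4*t) + C2*exp(4*t)*sin(3*t).
Apply the initial conditions: x(0) = C1 = -3 and x'(0) = 3*C2 + 4*C1 = 0. Solving gives C1 = -3, C2 = 4.

x = -3*cos(3*t)*exp(4*t) + 4*exp(4*t)*sin(3*t)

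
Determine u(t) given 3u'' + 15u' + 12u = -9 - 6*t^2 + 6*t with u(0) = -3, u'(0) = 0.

u = -43/16 - exp(-t) - t**2/2 + 7*t/4 + 11*exp(-4*t)/16

Divide through by 3: u'' + 5u' + 4u = -3 - 2*t^2 + 2*t.
Characteristic equation r² + 5r + 4 = 0 factors as (r + 4)(r + 1) = 0, so r = -4, -1.
Hence u_h = C1*exp(-4*t) + C2*exp(-t).
For the particular solution try u_p = A0 + A1*t + A2*t^2. Substituting and matching coefficients of each power of t gives A0 = -43/16, A1 = 7/4, A2 = -1/2, so u_p = -43/16 - t^2/2 + 7*t/4.
General solution: u = -43/16 - t^2/2 + 7*t/4 + C1*exp(-4*t) + C2*exp(-t).
Apply the initial conditions: u(0) = -43/16 + C1 + C2 = -3 and u'(0) = 7/4 - C2 - 4*C1 = 0. Solving gives C1 = 11/16, C2 = -1.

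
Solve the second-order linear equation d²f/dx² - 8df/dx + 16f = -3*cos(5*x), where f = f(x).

Characteristic equation r² - 8r + 16 = 0 has discriminant (-8)² - 4·(16) = 0, so r = 4 is a repeated root.
Hence f_h = (C1 + C2*x)*exp(4*x).
Try f_p = A*cos(5*x) + B*sin(5*x). Substituting and equating the coefficients of cos(5x) and sin(5x) gives A = 27/1681, B = 120/1681, so f_p = 27*cos(5*x)/1681 + 120*sin(5*x)/1681.

f = 27*cos(5*x)/1681 + 120*sin(5*x)/1681 + C1*exp(4*x) + C2*x*exp(4*x)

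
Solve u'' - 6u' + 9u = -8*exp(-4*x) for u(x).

Characteristic equation r² - 6r + 9 = 0 has discriminant (-6)² - 4·(9) = 0, so r = 3 is a repeated root.
Hence u_h = (C1 + C2*x)*exp(3*x).
Try u_p = A*exp(-4*x). Substituting into the equation and dividing by exp(-4*x) gives A = -8/49, so u_p = -8*exp(-4*x)/49.

u = -8*exp(-4*x)/49 + C1*exp(3*x) + C2*x*exp(3*x)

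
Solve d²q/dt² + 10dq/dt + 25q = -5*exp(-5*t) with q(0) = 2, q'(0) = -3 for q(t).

q = 2*exp(-5*t) + 7*t*exp(-5*t) - 5*t**2*exp(-5*t)/2

Characteristic equation r² + 10r + 25 = 0 has discriminant (10)² - 4·(25) = 0, so r = -5 is a repeated root.
Hence q_h = (C1 + C2*t)*exp(-5*t).
Since exp(-5*t) solves the homogeneous equation (r = -5 is a root of multiplicity 2), multiply the trial by t^2. Try q_p = A*t^2*exp(-5*t). Substituting into the equation and dividing by exp(-5*t) gives A = -5/2, so q_p = -5*t^2*exp(-5*t)/2.
General solution: q = C1*exp(-5*t) - 5*t^2*exp(-5*t)/2 + C2*t*exp(-5*t).
Apply the initial conditions: q(0) = C1 = 2 and q'(0) = C2 - 5*C1 = -3. Solving gives C1 = 2, C2 = 7.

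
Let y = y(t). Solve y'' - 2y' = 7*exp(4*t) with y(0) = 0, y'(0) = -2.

y = 15/8 - 11*exp(2*t)/4 + 7*exp(4*t)/8

Characteristic equation r² - 2r = 0 factors as (r - 2)r = 0, so r = 2, 0.
Hence y_h = C1*exp(2*t) + C2.
Try y_p = A*exp(4*t). Substituting into the equation and dividing by exp(4*t) gives A = 7/8, so y_p = 7*exp(4*t)/8.
General solution: y = C2 + 7*exp(4*t)/8 + C1*exp(2*t).
Apply the initial conditions: y(0) = 7/8 + C1 + C2 = 0 and y'(0) = 7/2 + 2*C1 = -2. Solving gives C1 = -11/4, C2 = 15/8.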